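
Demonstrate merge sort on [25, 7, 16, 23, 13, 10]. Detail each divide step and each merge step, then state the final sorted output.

Merge sort trace:

Split: [25, 7, 16, 23, 13, 10] -> [25, 7, 16] and [23, 13, 10]
  Split: [25, 7, 16] -> [25] and [7, 16]
    Split: [7, 16] -> [7] and [16]
    Merge: [7] + [16] -> [7, 16]
  Merge: [25] + [7, 16] -> [7, 16, 25]
  Split: [23, 13, 10] -> [23] and [13, 10]
    Split: [13, 10] -> [13] and [10]
    Merge: [13] + [10] -> [10, 13]
  Merge: [23] + [10, 13] -> [10, 13, 23]
Merge: [7, 16, 25] + [10, 13, 23] -> [7, 10, 13, 16, 23, 25]

Final sorted array: [7, 10, 13, 16, 23, 25]

The merge sort proceeds by recursively splitting the array and merging sorted halves.
After all merges, the sorted array is [7, 10, 13, 16, 23, 25].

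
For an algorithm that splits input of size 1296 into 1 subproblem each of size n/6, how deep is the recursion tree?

For divide and conquer with division factor 6:

Problem sizes at each level:
Level 0: 1296
Level 1: 216
Level 2: 36
Level 3: 6
Level 4: 1

The root is level 0 and the size-1 base case is level 4 (the tree spans levels 0 through 4, i.e. 5 levels counting the root), so the depth is the number of divisions: log_6(1296) = 4

The recursion tree depth is log_6(1296) = 4. At each level, the problem size is divided by 6, so it takes 4 divisions to reduce to a base case of size 1. The algorithm makes 1 recursive call at each level.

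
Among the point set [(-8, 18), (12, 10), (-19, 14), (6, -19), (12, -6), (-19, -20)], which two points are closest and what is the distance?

Computing all pairwise distances among 6 points:

d((-8, 18), (12, 10)) = 21.5407
d((-8, 18), (-19, 14)) = 11.7047 <-- minimum
d((-8, 18), (6, -19)) = 39.5601
d((-8, 18), (12, -6)) = 31.241
d((-8, 18), (-19, -20)) = 39.5601
d((12, 10), (-19, 14)) = 31.257
d((12, 10), (6, -19)) = 29.6142
d((12, 10), (12, -6)) = 16.0
d((12, 10), (-19, -20)) = 43.1393
d((-19, 14), (6, -19)) = 41.4005
d((-19, 14), (12, -6)) = 36.8917
d((-19, 14), (-19, -20)) = 34.0
d((6, -19), (12, -6)) = 14.3178
d((6, -19), (-19, -20)) = 25.02
d((12, -6), (-19, -20)) = 34.0147

Closest pair: (-8, 18) and (-19, 14) with distance 11.7047

The closest pair is (-8, 18) and (-19, 14) with Euclidean distance 11.7047. For 6 points, brute-force pairwise comparison is shown above. For large n, the divide-and-conquer algorithm (sort by x, recurse on halves, check the dividing strip) achieves O(n log n).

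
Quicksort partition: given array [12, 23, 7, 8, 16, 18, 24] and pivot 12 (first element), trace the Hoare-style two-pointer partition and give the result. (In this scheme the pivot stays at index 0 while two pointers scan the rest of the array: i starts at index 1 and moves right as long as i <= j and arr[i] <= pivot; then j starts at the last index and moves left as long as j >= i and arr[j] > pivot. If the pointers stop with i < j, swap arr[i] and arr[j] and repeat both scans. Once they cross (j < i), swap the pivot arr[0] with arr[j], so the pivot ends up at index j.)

Hoare-style two-pointer partition with pivot = 12:

Initial array: [12, 23, 7, 8, 16, 18, 24]

Pointers start at i = 1, j = 6.
i stops at index 1 (arr[1]=23 > 12), j stops at index 3 (arr[3]=8 <= 12): swap arr[1] and arr[3], array becomes [12, 8, 7, 23, 16, 18, 24]
i ends at 3, j ends at 2: the pointers have crossed (j < i), so scanning stops.

Swap pivot arr[0] with arr[2] to place pivot at position 2: [7, 8, 12, 23, 16, 18, 24]
Pivot position: 2

After partitioning with pivot 12, the array becomes [7, 8, 12, 23, 16, 18, 24]. The pivot is placed at index 2. All elements to the left of the pivot are <= 12, and all elements to the right are > 12.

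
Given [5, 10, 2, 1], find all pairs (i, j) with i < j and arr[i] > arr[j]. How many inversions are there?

Finding inversions in [5, 10, 2, 1]:

(0, 2): arr[0]=5 > arr[2]=2
(0, 3): arr[0]=5 > arr[3]=1
(1, 2): arr[1]=10 > arr[2]=2
(1, 3): arr[1]=10 > arr[3]=1
(2, 3): arr[2]=2 > arr[3]=1

Total inversions: 5

The array has 5 inversion(s): (0,2), (0,3), (1,2), (1,3), (2,3). Each pair (i,j) satisfies i < j and arr[i] > arr[j].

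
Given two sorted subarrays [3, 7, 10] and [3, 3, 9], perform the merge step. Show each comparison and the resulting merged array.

Merging process:

Compare 3 vs 3: take 3 from left. Merged: [3]
Compare 7 vs 3: take 3 from right. Merged: [3, 3]
Compare 7 vs 3: take 3 from right. Merged: [3, 3, 3]
Compare 7 vs 9: take 7 from left. Merged: [3, 3, 3, 7]
Compare 10 vs 9: take 9 from right. Merged: [3, 3, 3, 7, 9]
Append remaining from left: [10]. Merged: [3, 3, 3, 7, 9, 10]

Final merged array: [3, 3, 3, 7, 9, 10]
Total comparisons: 5

The merged array is [3, 3, 3, 7, 9, 10], requiring 5 comparisons. The merge step runs in O(n) time where n is the total number of elements.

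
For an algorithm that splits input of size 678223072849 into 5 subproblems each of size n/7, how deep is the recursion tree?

For divide and conquer with division factor 7:

Problem sizes at each level:
Level 0: 678223072849
Level 1: 96889010407
Level 2: 13841287201
Level 3: 1977326743
Level 4: 282475249
Level 5: 40353607
Level 6: 5764801
Level 7: 823543
Level 8: 117649
Level 9: 16807
Level 10: 2401
Level 11: 343
Level 12: 49
Level 13: 7
Level 14: 1

The root is level 0 and the size-1 base case is level 14 (the tree spans levels 0 through 14, i.e. 15 levels counting the root), so the depth is the number of divisions: log_7(678223072849) = 14

The recursion tree depth is log_7(678223072849) = 14. At each level, the problem size is divided by 7, so it takes 14 divisions to reduce to a base case of size 1. The algorithm makes 5 recursive calls at each level.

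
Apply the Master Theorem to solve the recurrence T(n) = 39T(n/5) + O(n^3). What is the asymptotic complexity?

Master Theorem for T(n) = 39T(n/5) + O(n^3):

a = 39, b = 5, c = 3
log_b(a) = log_5(39) = 2.2763

Case 3: c = 3 > log_5(39) = 2.2763
T(n) = O(n^3) = O(n^3)

For T(n) = 39T(n/5) + O(n^3): log_5(39) = 2.2763. This is Case 3 of the Master Theorem (c > log_b(a), work dominated by root), giving O(n^3).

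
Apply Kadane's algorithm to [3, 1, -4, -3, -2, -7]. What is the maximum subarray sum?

Using Kadane's algorithm on [3, 1, -4, -3, -2, -7]:

Scanning through the array:
Position 1 (value 1): max_ending_here = 4, max_so_far = 4
Position 2 (value -4): max_ending_here = 0, max_so_far = 4
Position 3 (value -3): max_ending_here = -3, max_so_far = 4
Position 4 (value -2): max_ending_here = -2, max_so_far = 4
Position 5 (value -7): max_ending_here = -7, max_so_far = 4

Maximum subarray: [3, 1]
Maximum sum: 4

The maximum subarray is [3, 1] with sum 4. This subarray runs from index 0 to index 1.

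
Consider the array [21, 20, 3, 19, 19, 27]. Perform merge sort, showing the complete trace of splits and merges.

Merge sort trace:

Split: [21, 20, 3, 19, 19, 27] -> [21, 20, 3] and [19, 19, 27]
  Split: [21, 20, 3] -> [21] and [20, 3]
    Split: [20, 3] -> [20] and [3]
    Merge: [20] + [3] -> [3, 20]
  Merge: [21] + [3, 20] -> [3, 20, 21]
  Split: [19, 19, 27] -> [19] and [19, 27]
    Split: [19, 27] -> [19] and [27]
    Merge: [19] + [27] -> [19, 27]
  Merge: [19] + [19, 27] -> [19, 19, 27]
Merge: [3, 20, 21] + [19, 19, 27] -> [3, 19, 19, 20, 21, 27]

Final sorted array: [3, 19, 19, 20, 21, 27]

The merge sort proceeds by recursively splitting the array and merging sorted halves.
After all merges, the sorted array is [3, 19, 19, 20, 21, 27].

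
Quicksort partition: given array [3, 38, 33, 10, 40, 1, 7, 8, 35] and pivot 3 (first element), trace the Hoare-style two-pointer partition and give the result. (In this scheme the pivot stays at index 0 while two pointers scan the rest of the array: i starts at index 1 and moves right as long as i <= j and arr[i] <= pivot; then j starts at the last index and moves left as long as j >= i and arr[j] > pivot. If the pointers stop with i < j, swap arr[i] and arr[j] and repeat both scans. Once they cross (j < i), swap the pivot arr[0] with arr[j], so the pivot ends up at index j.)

Hoare-style two-pointer partition with pivot = 3:

Initial array: [3, 38, 33, 10, 40, 1, 7, 8, 35]

Pointers start at i = 1, j = 8.
i stops at index 1 (arr[1]=38 > 3), j stops at index 5 (arr[5]=1 <= 3): swap arr[1] and arr[5], array becomes [3, 1, 33, 10, 40, 38, 7, 8, 35]
i ends at 2, j ends at 1: the pointers have crossed (j < i), so scanning stops.

Swap pivot arr[0] with arr[1] to place pivot at position 1: [1, 3, 33, 10, 40, 38, 7, 8, 35]
Pivot position: 1

After partitioning with pivot 3, the array becomes [1, 3, 33, 10, 40, 38, 7, 8, 35]. The pivot is placed at index 1. All elements to the left of the pivot are <= 3, and all elements to the right are > 3.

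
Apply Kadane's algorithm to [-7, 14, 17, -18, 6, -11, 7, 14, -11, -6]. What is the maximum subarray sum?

Using Kadane's algorithm on [-7, 14, 17, -18, 6, -11, 7, 14, -11, -6]:

Scanning through the array:
Position 1 (value 14): max_ending_here = 14, max_so_far = 14
Position 2 (value 17): max_ending_here = 31, max_so_far = 31
Position 3 (value -18): max_ending_here = 13, max_so_far = 31
Position 4 (value 6): max_ending_here = 19, max_so_far = 31
Position 5 (value -11): max_ending_here = 8, max_so_far = 31
Position 6 (value 7): max_ending_here = 15, max_so_far = 31
Position 7 (value 14): max_ending_here = 29, max_so_far = 31
Position 8 (value -11): max_ending_here = 18, max_so_far = 31
Position 9 (value -6): max_ending_here = 12, max_so_far = 31

Maximum subarray: [14, 17]
Maximum sum: 31

The maximum subarray is [14, 17] with sum 31. This subarray runs from index 1 to index 2.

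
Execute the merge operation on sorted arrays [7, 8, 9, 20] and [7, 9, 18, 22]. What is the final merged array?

Merging process:

Compare 7 vs 7: take 7 from left. Merged: [7]
Compare 8 vs 7: take 7 from right. Merged: [7, 7]
Compare 8 vs 9: take 8 from left. Merged: [7, 7, 8]
Compare 9 vs 9: take 9 from left. Merged: [7, 7, 8, 9]
Compare 20 vs 9: take 9 from right. Merged: [7, 7, 8, 9, 9]
Compare 20 vs 18: take 18 from right. Merged: [7, 7, 8, 9, 9, 18]
Compare 20 vs 22: take 20 from left. Merged: [7, 7, 8, 9, 9, 18, 20]
Append remaining from right: [22]. Merged: [7, 7, 8, 9, 9, 18, 20, 22]

Final merged array: [7, 7, 8, 9, 9, 18, 20, 22]
Total comparisons: 7

The merged array is [7, 7, 8, 9, 9, 18, 20, 22], requiring 7 comparisons. The merge step runs in O(n) time where n is the total number of elements.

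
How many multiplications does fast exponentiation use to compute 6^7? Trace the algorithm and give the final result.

Computing 6^7 by squaring (build up from 6^1; each line after the first costs one multiplication):

6^1 = 6
6^2 = (6^1)^2 = 6^2 = 36
6^3 = 6 * 6^2 = 6 * 36 = 216
6^6 = (6^3)^2 = 216^2 = 46656
6^7 = 6 * 6^6 = 6 * 46656 = 279936

Result: 279936
Multiplications needed: 4 (4 lines after 6^1)

6^7 = 279936. Using exponentiation by squaring, this requires 4 multiplications. The key idea: if the exponent is even, square the half-power; if odd, multiply by the base once.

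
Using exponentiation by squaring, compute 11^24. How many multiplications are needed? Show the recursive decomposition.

Computing 11^24 by squaring (build up from 11^1; each line after the first costs one multiplication):

11^1 = 11
11^2 = (11^1)^2 = 11^2 = 121
11^3 = 11 * 11^2 = 11 * 121 = 1331
11^6 = (11^3)^2 = 1331^2 = 1771561
11^12 = (11^6)^2 = 1771561^2 = 3138428376721
11^24 = (11^12)^2 = 3138428376721^2 = 9849732675807611094711841

Result: 9849732675807611094711841
Multiplications needed: 5 (5 lines after 11^1)

11^24 = 9849732675807611094711841. Using exponentiation by squaring, this requires 5 multiplications. The key idea: if the exponent is even, square the half-power; if odd, multiply by the base once.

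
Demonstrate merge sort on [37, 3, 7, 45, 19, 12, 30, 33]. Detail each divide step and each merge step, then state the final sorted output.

Merge sort trace:

Split: [37, 3, 7, 45, 19, 12, 30, 33] -> [37, 3, 7, 45] and [19, 12, 30, 33]
  Split: [37, 3, 7, 45] -> [37, 3] and [7, 45]
    Split: [37, 3] -> [37] and [3]
    Merge: [37] + [3] -> [3, 37]
    Split: [7, 45] -> [7] and [45]
    Merge: [7] + [45] -> [7, 45]
  Merge: [3, 37] + [7, 45] -> [3, 7, 37, 45]
  Split: [19, 12, 30, 33] -> [19, 12] and [30, 33]
    Split: [19, 12] -> [19] and [12]
    Merge: [19] + [12] -> [12, 19]
    Split: [30, 33] -> [30] and [33]
    Merge: [30] + [33] -> [30, 33]
  Merge: [12, 19] + [30, 33] -> [12, 19, 30, 33]
Merge: [3, 7, 37, 45] + [12, 19, 30, 33] -> [3, 7, 12, 19, 30, 33, 37, 45]

Final sorted array: [3, 7, 12, 19, 30, 33, 37, 45]

The merge sort proceeds by recursively splitting the array and merging sorted halves.
After all merges, the sorted array is [3, 7, 12, 19, 30, 33, 37, 45].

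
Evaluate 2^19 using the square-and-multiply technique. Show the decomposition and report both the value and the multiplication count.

Computing 2^19 by squaring (build up from 2^1; each line after the first costs one multiplication):

2^1 = 2
2^2 = (2^1)^2 = 2^2 = 4
2^4 = (2^2)^2 = 4^2 = 16
2^8 = (2^4)^2 = 16^2 = 256
2^9 = 2 * 2^8 = 2 * 256 = 512
2^18 = (2^9)^2 = 512^2 = 262144
2^19 = 2 * 2^18 = 2 * 262144 = 524288

Result: 524288
Multiplications needed: 6 (6 lines after 2^1)

2^19 = 524288. Using exponentiation by squaring, this requires 6 multiplications. The key idea: if the exponent is even, square the half-power; if odd, multiply by the base once.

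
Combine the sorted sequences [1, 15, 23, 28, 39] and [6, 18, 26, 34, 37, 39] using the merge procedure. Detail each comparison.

Merging process:

Compare 1 vs 6: take 1 from left. Merged: [1]
Compare 15 vs 6: take 6 from right. Merged: [1, 6]
Compare 15 vs 18: take 15 from left. Merged: [1, 6, 15]
Compare 23 vs 18: take 18 from right. Merged: [1, 6, 15, 18]
Compare 23 vs 26: take 23 from left. Merged: [1, 6, 15, 18, 23]
Compare 28 vs 26: take 26 from right. Merged: [1, 6, 15, 18, 23, 26]
Compare 28 vs 34: take 28 from left. Merged: [1, 6, 15, 18, 23, 26, 28]
Compare 39 vs 34: take 34 from right. Merged: [1, 6, 15, 18, 23, 26, 28, 34]
Compare 39 vs 37: take 37 from right. Merged: [1, 6, 15, 18, 23, 26, 28, 34, 37]
Compare 39 vs 39: take 39 from left. Merged: [1, 6, 15, 18, 23, 26, 28, 34, 37, 39]
Append remaining from right: [39]. Merged: [1, 6, 15, 18, 23, 26, 28, 34, 37, 39, 39]

Final merged array: [1, 6, 15, 18, 23, 26, 28, 34, 37, 39, 39]
Total comparisons: 10

The merged array is [1, 6, 15, 18, 23, 26, 28, 34, 37, 39, 39], requiring 10 comparisons. The merge step runs in O(n) time where n is the total number of elements.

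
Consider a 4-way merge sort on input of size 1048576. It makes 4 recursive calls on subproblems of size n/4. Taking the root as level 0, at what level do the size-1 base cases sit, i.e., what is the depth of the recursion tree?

For divide and conquer with division factor 4:

Problem sizes at each level:
Level 0: 1048576
Level 1: 262144
Level 2: 65536
Level 3: 16384
Level 4: 4096
Level 5: 1024
Level 6: 256
Level 7: 64
Level 8: 16
Level 9: 4
Level 10: 1

The root is level 0 and the size-1 base case is level 10 (the tree spans levels 0 through 10, i.e. 11 levels counting the root), so the depth is the number of divisions: log_4(1048576) = 10

The recursion tree depth is log_4(1048576) = 10. At each level, the problem size is divided by 4, so it takes 10 divisions to reduce to a base case of size 1. The algorithm makes 4 recursive calls at each level.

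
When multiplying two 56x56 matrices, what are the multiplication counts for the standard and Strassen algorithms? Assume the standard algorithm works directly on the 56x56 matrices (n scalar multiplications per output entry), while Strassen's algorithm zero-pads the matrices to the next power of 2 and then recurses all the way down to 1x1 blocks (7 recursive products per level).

Matrix multiplication for 56x56 matrices:

Strassen's algorithm requires power-of-2 dimensions. Pad 56x56 to 64x64 (next power of 2).

Standard algorithm: 56^3 = 175616 multiplications
Strassen's algorithm: 7^(log2(64)) = 7^6 = 117649 multiplications
Savings: 175616 - 117649 = 57967 multiplications

Standard: 175616 multiplications (56^3). Strassen: 117649 multiplications (7^6, after padding to 64x64). Strassen reduces 8 recursive multiplications to 7 at each level.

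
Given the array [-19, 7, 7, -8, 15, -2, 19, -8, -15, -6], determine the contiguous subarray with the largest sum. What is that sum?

Using Kadane's algorithm on [-19, 7, 7, -8, 15, -2, 19, -8, -15, -6]:

Scanning through the array:
Position 1 (value 7): max_ending_here = 7, max_so_far = 7
Position 2 (value 7): max_ending_here = 14, max_so_far = 14
Position 3 (value -8): max_ending_here = 6, max_so_far = 14
Position 4 (value 15): max_ending_here = 21, max_so_far = 21
Position 5 (value -2): max_ending_here = 19, max_so_far = 21
Position 6 (value 19): max_ending_here = 38, max_so_far = 38
Position 7 (value -8): max_ending_here = 30, max_so_far = 38
Position 8 (value -15): max_ending_here = 15, max_so_far = 38
Position 9 (value -6): max_ending_here = 9, max_so_far = 38

Maximum subarray: [7, 7, -8, 15, -2, 19]
Maximum sum: 38

The maximum subarray is [7, 7, -8, 15, -2, 19] with sum 38. This subarray runs from index 1 to index 6.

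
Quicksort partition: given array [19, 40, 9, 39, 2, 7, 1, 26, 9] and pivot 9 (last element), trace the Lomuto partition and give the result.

Lomuto partition with pivot = 9:

Initial array: [19, 40, 9, 39, 2, 7, 1, 26, 9]

arr[0]=19 > 9: no swap
arr[1]=40 > 9: no swap
arr[2]=9 <= 9: swap with position 0, array becomes [9, 40, 19, 39, 2, 7, 1, 26, 9]
arr[3]=39 > 9: no swap
arr[4]=2 <= 9: swap with position 1, array becomes [9, 2, 19, 39, 40, 7, 1, 26, 9]
arr[5]=7 <= 9: swap with position 2, array becomes [9, 2, 7, 39, 40, 19, 1, 26, 9]
arr[6]=1 <= 9: swap with position 3, array becomes [9, 2, 7, 1, 40, 19, 39, 26, 9]
arr[7]=26 > 9: no swap

Place pivot at position 4: [9, 2, 7, 1, 9, 19, 39, 26, 40]
Pivot position: 4

After partitioning with pivot 9, the array becomes [9, 2, 7, 1, 9, 19, 39, 26, 40]. The pivot is placed at index 4. All elements to the left of the pivot are <= 9, and all elements to the right are > 9.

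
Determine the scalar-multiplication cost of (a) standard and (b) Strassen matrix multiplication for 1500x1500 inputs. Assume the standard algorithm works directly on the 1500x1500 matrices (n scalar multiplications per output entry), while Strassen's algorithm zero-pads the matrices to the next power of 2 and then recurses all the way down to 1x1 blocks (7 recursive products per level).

Matrix multiplication for 1500x1500 matrices:

Strassen's algorithm requires power-of-2 dimensions. Pad 1500x1500 to 2048x2048 (next power of 2).

Standard algorithm: 1500^3 = 3375000000 multiplications
Strassen's algorithm: 7^(log2(2048)) = 7^11 = 1977326743 multiplications
Savings: 3375000000 - 1977326743 = 1397673257 multiplications

Standard: 3375000000 multiplications (1500^3). Strassen: 1977326743 multiplications (7^11, after padding to 2048x2048). Strassen reduces 8 recursive multiplications to 7 at each level.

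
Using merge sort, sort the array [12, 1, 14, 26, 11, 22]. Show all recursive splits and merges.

Merge sort trace:

Split: [12, 1, 14, 26, 11, 22] -> [12, 1, 14] and [26, 11, 22]
  Split: [12, 1, 14] -> [12] and [1, 14]
    Split: [1, 14] -> [1] and [14]
    Merge: [1] + [14] -> [1, 14]
  Merge: [12] + [1, 14] -> [1, 12, 14]
  Split: [26, 11, 22] -> [26] and [11, 22]
    Split: [11, 22] -> [11] and [22]
    Merge: [11] + [22] -> [11, 22]
  Merge: [26] + [11, 22] -> [11, 22, 26]
Merge: [1, 12, 14] + [11, 22, 26] -> [1, 11, 12, 14, 22, 26]

Final sorted array: [1, 11, 12, 14, 22, 26]

The merge sort proceeds by recursively splitting the array and merging sorted halves.
After all merges, the sorted array is [1, 11, 12, 14, 22, 26].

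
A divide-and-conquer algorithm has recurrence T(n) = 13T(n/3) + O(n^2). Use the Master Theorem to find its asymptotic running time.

Master Theorem for T(n) = 13T(n/3) + O(n^2):

a = 13, b = 3, c = 2
log_b(a) = log_3(13) = 2.3347

Case 1: c = 2 < log_3(13) = 2.3347
T(n) = O(n^(log_3 13))

For T(n) = 13T(n/3) + O(n^2): log_3(13) = 2.3347. This is Case 1 of the Master Theorem (c < log_b(a), work dominated by leaves), giving O(n^(log_3 13)).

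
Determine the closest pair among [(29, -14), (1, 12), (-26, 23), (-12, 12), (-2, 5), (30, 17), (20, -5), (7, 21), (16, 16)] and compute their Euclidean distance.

Computing all pairwise distances among 9 points:

d((29, -14), (1, 12)) = 38.2099
d((29, -14), (-26, 23)) = 66.2873
d((29, -14), (-12, 12)) = 48.5489
d((29, -14), (-2, 5)) = 36.3593
d((29, -14), (30, 17)) = 31.0161
d((29, -14), (20, -5)) = 12.7279
d((29, -14), (7, 21)) = 41.3401
d((29, -14), (16, 16)) = 32.6956
d((1, 12), (-26, 23)) = 29.1548
d((1, 12), (-12, 12)) = 13.0
d((1, 12), (-2, 5)) = 7.6158 <-- minimum
d((1, 12), (30, 17)) = 29.4279
d((1, 12), (20, -5)) = 25.4951
d((1, 12), (7, 21)) = 10.8167
d((1, 12), (16, 16)) = 15.5242
d((-26, 23), (-12, 12)) = 17.8045
d((-26, 23), (-2, 5)) = 30.0
d((-26, 23), (30, 17)) = 56.3205
d((-26, 23), (20, -5)) = 53.8516
d((-26, 23), (7, 21)) = 33.0606
d((-26, 23), (16, 16)) = 42.5793
d((-12, 12), (-2, 5)) = 12.2066
d((-12, 12), (30, 17)) = 42.2966
d((-12, 12), (20, -5)) = 36.2353
d((-12, 12), (7, 21)) = 21.0238
d((-12, 12), (16, 16)) = 28.2843
d((-2, 5), (30, 17)) = 34.176
d((-2, 5), (20, -5)) = 24.1661
d((-2, 5), (7, 21)) = 18.3576
d((-2, 5), (16, 16)) = 21.095
d((30, 17), (20, -5)) = 24.1661
d((30, 17), (7, 21)) = 23.3452
d((30, 17), (16, 16)) = 14.0357
d((20, -5), (7, 21)) = 29.0689
d((20, -5), (16, 16)) = 21.3776
d((7, 21), (16, 16)) = 10.2956

Closest pair: (1, 12) and (-2, 5) with distance 7.6158

The closest pair is (1, 12) and (-2, 5) with Euclidean distance 7.6158. For 9 points, brute-force pairwise comparison is shown above. For large n, the divide-and-conquer algorithm (sort by x, recurse on halves, check the dividing strip) achieves O(n log n).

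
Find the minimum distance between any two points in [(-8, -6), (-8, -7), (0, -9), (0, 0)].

Computing all pairwise distances among 4 points:

d((-8, -6), (-8, -7)) = 1.0 <-- minimum
d((-8, -6), (0, -9)) = 8.544
d((-8, -6), (0, 0)) = 10.0
d((-8, -7), (0, -9)) = 8.2462
d((-8, -7), (0, 0)) = 10.6301
d((0, -9), (0, 0)) = 9.0

Closest pair: (-8, -6) and (-8, -7) with distance 1.0

The closest pair is (-8, -6) and (-8, -7) with Euclidean distance 1.0. For 4 points, brute-force pairwise comparison is shown above. For large n, the divide-and-conquer algorithm (sort by x, recurse on halves, check the dividing strip) achieves O(n log n).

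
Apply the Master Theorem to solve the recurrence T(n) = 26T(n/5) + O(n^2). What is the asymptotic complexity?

Master Theorem for T(n) = 26T(n/5) + O(n^2):

a = 26, b = 5, c = 2
log_b(a) = log_5(26) = 2.0244

Case 1: c = 2 < log_5(26) = 2.0244
T(n) = O(n^(log_5 26))

For T(n) = 26T(n/5) + O(n^2): log_5(26) = 2.0244. This is Case 1 of the Master Theorem (c < log_b(a), work dominated by leaves), giving O(n^(log_5 26)).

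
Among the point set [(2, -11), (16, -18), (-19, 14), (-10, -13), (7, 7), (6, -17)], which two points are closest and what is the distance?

Computing all pairwise distances among 6 points:

d((2, -11), (16, -18)) = 15.6525
d((2, -11), (-19, 14)) = 32.6497
d((2, -11), (-10, -13)) = 12.1655
d((2, -11), (7, 7)) = 18.6815
d((2, -11), (6, -17)) = 7.2111 <-- minimum
d((16, -18), (-19, 14)) = 47.4236
d((16, -18), (-10, -13)) = 26.4764
d((16, -18), (7, 7)) = 26.5707
d((16, -18), (6, -17)) = 10.0499
d((-19, 14), (-10, -13)) = 28.4605
d((-19, 14), (7, 7)) = 26.9258
d((-19, 14), (6, -17)) = 39.8246
d((-10, -13), (7, 7)) = 26.2488
d((-10, -13), (6, -17)) = 16.4924
d((7, 7), (6, -17)) = 24.0208

Closest pair: (2, -11) and (6, -17) with distance 7.2111

The closest pair is (2, -11) and (6, -17) with Euclidean distance 7.2111. For 6 points, brute-force pairwise comparison is shown above. For large n, the divide-and-conquer algorithm (sort by x, recurse on halves, check the dividing strip) achieves O(n log n).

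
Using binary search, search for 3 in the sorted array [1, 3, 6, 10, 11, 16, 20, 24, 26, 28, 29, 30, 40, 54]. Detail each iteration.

Binary search for 3 in [1, 3, 6, 10, 11, 16, 20, 24, 26, 28, 29, 30, 40, 54]:

lo=0, hi=13, mid=6, arr[mid]=20 -> 20 > 3, search left half
lo=0, hi=5, mid=2, arr[mid]=6 -> 6 > 3, search left half
lo=0, hi=1, mid=0, arr[mid]=1 -> 1 < 3, search right half
lo=1, hi=1, mid=1, arr[mid]=3 -> Found target at index 1!

Binary search finds 3 at index 1 after 4 comparisons. The search repeatedly halves the search space by comparing with the middle element.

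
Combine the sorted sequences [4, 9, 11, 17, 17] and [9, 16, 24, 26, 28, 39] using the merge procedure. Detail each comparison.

Merging process:

Compare 4 vs 9: take 4 from left. Merged: [4]
Compare 9 vs 9: take 9 from left. Merged: [4, 9]
Compare 11 vs 9: take 9 from right. Merged: [4, 9, 9]
Compare 11 vs 16: take 11 from left. Merged: [4, 9, 9, 11]
Compare 17 vs 16: take 16 from right. Merged: [4, 9, 9, 11, 16]
Compare 17 vs 24: take 17 from left. Merged: [4, 9, 9, 11, 16, 17]
Compare 17 vs 24: take 17 from left. Merged: [4, 9, 9, 11, 16, 17, 17]
Append remaining from right: [24, 26, 28, 39]. Merged: [4, 9, 9, 11, 16, 17, 17, 24, 26, 28, 39]

Final merged array: [4, 9, 9, 11, 16, 17, 17, 24, 26, 28, 39]
Total comparisons: 7

The merged array is [4, 9, 9, 11, 16, 17, 17, 24, 26, 28, 39], requiring 7 comparisons. The merge step runs in O(n) time where n is the total number of elements.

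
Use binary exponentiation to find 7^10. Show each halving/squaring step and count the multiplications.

Computing 7^10 by squaring (build up from 7^1; each line after the first costs one multiplication):

7^1 = 7
7^2 = (7^1)^2 = 7^2 = 49
7^4 = (7^2)^2 = 49^2 = 2401
7^5 = 7 * 7^4 = 7 * 2401 = 16807
7^10 = (7^5)^2 = 16807^2 = 282475249

Result: 282475249
Multiplications needed: 4 (4 lines after 7^1)

7^10 = 282475249. Using exponentiation by squaring, this requires 4 multiplications. The key idea: if the exponent is even, square the half-power; if odd, multiply by the base once.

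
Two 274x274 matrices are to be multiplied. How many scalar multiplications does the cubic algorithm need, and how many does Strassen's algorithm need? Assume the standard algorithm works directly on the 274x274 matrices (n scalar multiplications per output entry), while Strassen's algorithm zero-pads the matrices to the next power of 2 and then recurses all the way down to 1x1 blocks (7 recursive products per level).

Matrix multiplication for 274x274 matrices:

Strassen's algorithm requires power-of-2 dimensions. Pad 274x274 to 512x512 (next power of 2).

Standard algorithm: 274^3 = 20570824 multiplications
Strassen's algorithm: 7^(log2(512)) = 7^9 = 40353607 multiplications
Difference: 20570824 - 40353607 = -19782783 (Strassen uses MORE here due to padding overhead — for small or just-over-power-of-2 n, padding can outweigh the per-level savings)

Standard: 20570824 multiplications (274^3). Strassen: 40353607 multiplications (7^9, after padding to 512x512). Strassen reduces 8 recursive multiplications to 7 at each level.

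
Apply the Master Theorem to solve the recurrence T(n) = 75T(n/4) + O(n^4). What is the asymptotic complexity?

Master Theorem for T(n) = 75T(n/4) + O(n^4):

a = 75, b = 4, c = 4
log_b(a) = log_4(75) = 3.1144

Case 3: c = 4 > log_4(75) = 3.1144
T(n) = O(n^4) = O(n^4)

For T(n) = 75T(n/4) + O(n^4): log_4(75) = 3.1144. This is Case 3 of the Master Theorem (c > log_b(a), work dominated by root), giving O(n^4).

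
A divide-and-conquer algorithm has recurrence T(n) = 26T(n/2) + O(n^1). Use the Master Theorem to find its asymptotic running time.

Master Theorem for T(n) = 26T(n/2) + O(n^1):

a = 26, b = 2, c = 1
log_b(a) = log_2(26) = 4.7004

Case 1: c = 1 < log_2(26) = 4.7004
T(n) = O(n^(log_2 26))

For T(n) = 26T(n/2) + O(n^1): log_2(26) = 4.7004. This is Case 1 of the Master Theorem (c < log_b(a), work dominated by leaves), giving O(n^(log_2 26)).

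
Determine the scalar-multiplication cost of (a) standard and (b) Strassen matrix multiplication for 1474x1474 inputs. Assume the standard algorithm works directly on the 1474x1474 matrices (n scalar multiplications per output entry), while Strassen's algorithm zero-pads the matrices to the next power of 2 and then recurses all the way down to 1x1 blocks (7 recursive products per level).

Matrix multiplication for 1474x1474 matrices:

Strassen's algorithm requires power-of-2 dimensions. Pad 1474x1474 to 2048x2048 (next power of 2).

Standard algorithm: 1474^3 = 3202524424 multiplications
Strassen's algorithm: 7^(log2(2048)) = 7^11 = 1977326743 multiplications
Savings: 3202524424 - 1977326743 = 1225197681 multiplications

Standard: 3202524424 multiplications (1474^3). Strassen: 1977326743 multiplications (7^11, after padding to 2048x2048). Strassen reduces 8 recursive multiplications to 7 at each level.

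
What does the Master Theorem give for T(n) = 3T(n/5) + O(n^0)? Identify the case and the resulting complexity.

Master Theorem for T(n) = 3T(n/5) + O(n^0):

a = 3, b = 5, c = 0
log_b(a) = log_5(3) = 0.6826

Case 1: c = 0 < log_5(3) = 0.6826
T(n) = O(n^(log_5 3))

For T(n) = 3T(n/5) + O(n^0): log_5(3) = 0.6826. This is Case 1 of the Master Theorem (c < log_b(a), work dominated by leaves), giving O(n^(log_5 3)).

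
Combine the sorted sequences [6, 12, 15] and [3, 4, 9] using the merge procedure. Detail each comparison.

Merging process:

Compare 6 vs 3: take 3 from right. Merged: [3]
Compare 6 vs 4: take 4 from right. Merged: [3, 4]
Compare 6 vs 9: take 6 from left. Merged: [3, 4, 6]
Compare 12 vs 9: take 9 from right. Merged: [3, 4, 6, 9]
Append remaining from left: [12, 15]. Merged: [3, 4, 6, 9, 12, 15]

Final merged array: [3, 4, 6, 9, 12, 15]
Total comparisons: 4

The merged array is [3, 4, 6, 9, 12, 15], requiring 4 comparisons. The merge step runs in O(n) time where n is the total number of elements.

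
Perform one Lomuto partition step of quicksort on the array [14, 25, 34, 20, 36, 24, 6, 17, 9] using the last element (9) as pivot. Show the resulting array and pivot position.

Lomuto partition with pivot = 9:

Initial array: [14, 25, 34, 20, 36, 24, 6, 17, 9]

arr[0]=14 > 9: no swap
arr[1]=25 > 9: no swap
arr[2]=34 > 9: no swap
arr[3]=20 > 9: no swap
arr[4]=36 > 9: no swap
arr[5]=24 > 9: no swap
arr[6]=6 <= 9: swap with position 0, array becomes [6, 25, 34, 20, 36, 24, 14, 17, 9]
arr[7]=17 > 9: no swap

Place pivot at position 1: [6, 9, 34, 20, 36, 24, 14, 17, 25]
Pivot position: 1

After partitioning with pivot 9, the array becomes [6, 9, 34, 20, 36, 24, 14, 17, 25]. The pivot is placed at index 1. All elements to the left of the pivot are <= 9, and all elements to the right are > 9.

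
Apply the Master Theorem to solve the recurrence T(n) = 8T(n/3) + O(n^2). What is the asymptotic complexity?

Master Theorem for T(n) = 8T(n/3) + O(n^2):

a = 8, b = 3, c = 2
log_b(a) = log_3(8) = 1.8928

Case 3: c = 2 > log_3(8) = 1.8928
T(n) = O(n^2) = O(n^2)

For T(n) = 8T(n/3) + O(n^2): log_3(8) = 1.8928. This is Case 3 of the Master Theorem (c > log_b(a), work dominated by root), giving O(n^2).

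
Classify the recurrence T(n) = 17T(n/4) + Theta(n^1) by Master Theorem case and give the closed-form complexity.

Master Theorem for T(n) = 17T(n/4) + O(n^1):

a = 17, b = 4, c = 1
log_b(a) = log_4(17) = 2.0437

Case 1: c = 1 < log_4(17) = 2.0437
T(n) = O(n^(log_4 17))

For T(n) = 17T(n/4) + O(n^1): log_4(17) = 2.0437. This is Case 1 of the Master Theorem (c < log_b(a), work dominated by leaves), giving O(n^(log_4 17)).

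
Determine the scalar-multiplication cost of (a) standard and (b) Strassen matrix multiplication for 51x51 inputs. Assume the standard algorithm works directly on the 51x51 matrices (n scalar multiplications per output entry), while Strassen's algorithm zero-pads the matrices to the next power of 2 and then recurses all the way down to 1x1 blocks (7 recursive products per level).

Matrix multiplication for 51x51 matrices:

Strassen's algorithm requires power-of-2 dimensions. Pad 51x51 to 64x64 (next power of 2).

Standard algorithm: 51^3 = 132651 multiplications
Strassen's algorithm: 7^(log2(64)) = 7^6 = 117649 multiplications
Savings: 132651 - 117649 = 15002 multiplications

Standard: 132651 multiplications (51^3). Strassen: 117649 multiplications (7^6, after padding to 64x64). Strassen reduces 8 recursive multiplications to 7 at each level.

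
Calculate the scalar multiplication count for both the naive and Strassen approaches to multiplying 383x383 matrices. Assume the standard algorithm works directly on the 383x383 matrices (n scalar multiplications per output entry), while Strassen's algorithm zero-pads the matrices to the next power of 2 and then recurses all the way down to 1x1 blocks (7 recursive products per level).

Matrix multiplication for 383x383 matrices:

Strassen's algorithm requires power-of-2 dimensions. Pad 383x383 to 512x512 (next power of 2).

Standard algorithm: 383^3 = 56181887 multiplications
Strassen's algorithm: 7^(log2(512)) = 7^9 = 40353607 multiplications
Savings: 56181887 - 40353607 = 15828280 multiplications

Standard: 56181887 multiplications (383^3). Strassen: 40353607 multiplications (7^9, after padding to 512x512). Strassen reduces 8 recursive multiplications to 7 at each level.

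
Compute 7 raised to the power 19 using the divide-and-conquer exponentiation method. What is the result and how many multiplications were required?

Computing 7^19 by squaring (build up from 7^1; each line after the first costs one multiplication):

7^1 = 7
7^2 = (7^1)^2 = 7^2 = 49
7^4 = (7^2)^2 = 49^2 = 2401
7^8 = (7^4)^2 = 2401^2 = 5764801
7^9 = 7 * 7^8 = 7 * 5764801 = 40353607
7^18 = (7^9)^2 = 40353607^2 = 1628413597910449
7^19 = 7 * 7^18 = 7 * 1628413597910449 = 11398895185373143

Result: 11398895185373143
Multiplications needed: 6 (6 lines after 7^1)

7^19 = 11398895185373143. Using exponentiation by squaring, this requires 6 multiplications. The key idea: if the exponent is even, square the half-power; if odd, multiply by the base once.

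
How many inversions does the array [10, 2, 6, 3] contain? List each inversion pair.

Finding inversions in [10, 2, 6, 3]:

(0, 1): arr[0]=10 > arr[1]=2
(0, 2): arr[0]=10 > arr[2]=6
(0, 3): arr[0]=10 > arr[3]=3
(2, 3): arr[2]=6 > arr[3]=3

Total inversions: 4

The array has 4 inversion(s): (0,1), (0,2), (0,3), (2,3). Each pair (i,j) satisfies i < j and arr[i] > arr[j].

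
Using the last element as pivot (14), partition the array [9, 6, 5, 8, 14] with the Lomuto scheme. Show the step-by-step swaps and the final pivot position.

Lomuto partition with pivot = 14:

Initial array: [9, 6, 5, 8, 14]

arr[0]=9 <= 14: swap with position 0, array becomes [9, 6, 5, 8, 14]
arr[1]=6 <= 14: swap with position 1, array becomes [9, 6, 5, 8, 14]
arr[2]=5 <= 14: swap with position 2, array becomes [9, 6, 5, 8, 14]
arr[3]=8 <= 14: swap with position 3, array becomes [9, 6, 5, 8, 14]

Place pivot at position 4: [9, 6, 5, 8, 14]
Pivot position: 4

After partitioning with pivot 14, the array becomes [9, 6, 5, 8, 14]. The pivot is placed at index 4. All elements to the left of the pivot are <= 14, and all elements to the right are > 14.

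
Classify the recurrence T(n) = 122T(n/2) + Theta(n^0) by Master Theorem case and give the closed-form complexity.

Master Theorem for T(n) = 122T(n/2) + O(n^0):

a = 122, b = 2, c = 0
log_b(a) = log_2(122) = 6.9307

Case 1: c = 0 < log_2(122) = 6.9307
T(n) = O(n^(log_2 122))

For T(n) = 122T(n/2) + O(n^0): log_2(122) = 6.9307. This is Case 1 of the Master Theorem (c < log_b(a), work dominated by leaves), giving O(n^(log_2 122)).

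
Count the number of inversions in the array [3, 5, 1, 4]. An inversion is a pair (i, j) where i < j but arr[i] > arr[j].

Finding inversions in [3, 5, 1, 4]:

(0, 2): arr[0]=3 > arr[2]=1
(1, 2): arr[1]=5 > arr[2]=1
(1, 3): arr[1]=5 > arr[3]=4

Total inversions: 3

The array has 3 inversion(s): (0,2), (1,2), (1,3). Each pair (i,j) satisfies i < j and arr[i] > arr[j].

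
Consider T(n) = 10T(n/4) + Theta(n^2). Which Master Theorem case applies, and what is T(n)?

Master Theorem for T(n) = 10T(n/4) + O(n^2):

a = 10, b = 4, c = 2
log_b(a) = log_4(10) = 1.6610

Case 3: c = 2 > log_4(10) = 1.6610
T(n) = O(n^2) = O(n^2)

For T(n) = 10T(n/4) + O(n^2): log_4(10) = 1.6610. This is Case 3 of the Master Theorem (c > log_b(a), work dominated by root), giving O(n^2).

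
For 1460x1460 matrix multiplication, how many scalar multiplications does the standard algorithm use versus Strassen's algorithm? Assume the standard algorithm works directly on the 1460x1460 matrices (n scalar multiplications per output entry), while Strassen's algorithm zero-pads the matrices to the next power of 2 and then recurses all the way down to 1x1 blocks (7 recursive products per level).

Matrix multiplication for 1460x1460 matrices:

Strassen's algorithm requires power-of-2 dimensions. Pad 1460x1460 to 2048x2048 (next power of 2).

Standard algorithm: 1460^3 = 3112136000 multiplications
Strassen's algorithm: 7^(log2(2048)) = 7^11 = 1977326743 multiplications
Savings: 3112136000 - 1977326743 = 1134809257 multiplications

Standard: 3112136000 multiplications (1460^3). Strassen: 1977326743 multiplications (7^11, after padding to 2048x2048). Strassen reduces 8 recursive multiplications to 7 at each level.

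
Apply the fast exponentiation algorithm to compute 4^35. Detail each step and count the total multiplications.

Computing 4^35 by squaring (build up from 4^1; each line after the first costs one multiplication):

4^1 = 4
4^2 = (4^1)^2 = 4^2 = 16
4^4 = (4^2)^2 = 16^2 = 256
4^8 = (4^4)^2 = 256^2 = 65536
4^16 = (4^8)^2 = 65536^2 = 4294967296
4^17 = 4 * 4^16 = 4 * 4294967296 = 17179869184
4^34 = (4^17)^2 = 17179869184^2 = 295147905179352825856
4^35 = 4 * 4^34 = 4 * 295147905179352825856 = 1180591620717411303424

Result: 1180591620717411303424
Multiplications needed: 7 (7 lines after 4^1)

4^35 = 1180591620717411303424. Using exponentiation by squaring, this requires 7 multiplications. The key idea: if the exponent is even, square the half-power; if odd, multiply by the base once.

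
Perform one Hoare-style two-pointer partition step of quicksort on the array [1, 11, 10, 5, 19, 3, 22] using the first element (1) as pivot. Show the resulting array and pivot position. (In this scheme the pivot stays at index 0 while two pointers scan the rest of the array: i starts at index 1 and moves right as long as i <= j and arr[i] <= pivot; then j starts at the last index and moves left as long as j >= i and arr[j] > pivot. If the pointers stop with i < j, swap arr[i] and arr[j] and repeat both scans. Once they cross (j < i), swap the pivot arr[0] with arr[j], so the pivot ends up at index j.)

Hoare-style two-pointer partition with pivot = 1:

Initial array: [1, 11, 10, 5, 19, 3, 22]

Pointers start at i = 1, j = 6.
i ends at 1, j ends at 0: the pointers have crossed (j < i), so scanning stops.

j = 0, so swapping arr[0] with arr[j] leaves the pivot at position 0: [1, 11, 10, 5, 19, 3, 22]
Pivot position: 0

After partitioning with pivot 1, the array becomes [1, 11, 10, 5, 19, 3, 22]. The pivot is placed at index 0. All elements to the left of the pivot are <= 1, and all elements to the right are > 1.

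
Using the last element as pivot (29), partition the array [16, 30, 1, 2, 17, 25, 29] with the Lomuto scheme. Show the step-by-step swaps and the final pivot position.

Lomuto partition with pivot = 29:

Initial array: [16, 30, 1, 2, 17, 25, 29]

arr[0]=16 <= 29: swap with position 0, array becomes [16, 30, 1, 2, 17, 25, 29]
arr[1]=30 > 29: no swap
arr[2]=1 <= 29: swap with position 1, array becomes [16, 1, 30, 2, 17, 25, 29]
arr[3]=2 <= 29: swap with position 2, array becomes [16, 1, 2, 30, 17, 25, 29]
arr[4]=17 <= 29: swap with position 3, array becomes [16, 1, 2, 17, 30, 25, 29]
arr[5]=25 <= 29: swap with position 4, array becomes [16, 1, 2, 17, 25, 30, 29]

Place pivot at position 5: [16, 1, 2, 17, 25, 29, 30]
Pivot position: 5

After partitioning with pivot 29, the array becomes [16, 1, 2, 17, 25, 29, 30]. The pivot is placed at index 5. All elements to the left of the pivot are <= 29, and all elements to the right are > 29.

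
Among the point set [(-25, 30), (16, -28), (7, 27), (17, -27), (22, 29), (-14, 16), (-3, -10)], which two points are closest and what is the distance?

Computing all pairwise distances among 7 points:

d((-25, 30), (16, -28)) = 71.0282
d((-25, 30), (7, 27)) = 32.1403
d((-25, 30), (17, -27)) = 70.8025
d((-25, 30), (22, 29)) = 47.0106
d((-25, 30), (-14, 16)) = 17.8045
d((-25, 30), (-3, -10)) = 45.6508
d((16, -28), (7, 27)) = 55.7315
d((16, -28), (17, -27)) = 1.4142 <-- minimum
d((16, -28), (22, 29)) = 57.3149
d((16, -28), (-14, 16)) = 53.2541
d((16, -28), (-3, -10)) = 26.1725
d((7, 27), (17, -27)) = 54.9181
d((7, 27), (22, 29)) = 15.1327
d((7, 27), (-14, 16)) = 23.7065
d((7, 27), (-3, -10)) = 38.3275
d((17, -27), (22, 29)) = 56.2228
d((17, -27), (-14, 16)) = 53.0094
d((17, -27), (-3, -10)) = 26.2488
d((22, 29), (-14, 16)) = 38.2753
d((22, 29), (-3, -10)) = 46.3249
d((-14, 16), (-3, -10)) = 28.2312

Closest pair: (16, -28) and (17, -27) with distance 1.4142

The closest pair is (16, -28) and (17, -27) with Euclidean distance 1.4142. For 7 points, brute-force pairwise comparison is shown above. For large n, the divide-and-conquer algorithm (sort by x, recurse on halves, check the dividing strip) achieves O(n log n).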